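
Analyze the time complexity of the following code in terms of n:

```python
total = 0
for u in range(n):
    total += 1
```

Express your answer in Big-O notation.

Each loop level contributes: n. Multiplying the contributions gives O(n).

Answer: O(n)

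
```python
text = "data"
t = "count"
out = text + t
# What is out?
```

Trace:
`text = "data"` → text = 'data'
`t = "count"` → t = 'count'
`out = text + t` → out = 'datacount'
So out = 'datacount'

Answer: 'datacount'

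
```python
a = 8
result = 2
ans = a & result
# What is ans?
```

Trace:
`a = 8` → a = 8
`result = 2` → result = 2
`ans = a & result` → ans = 0
So ans = 0

Answer: 0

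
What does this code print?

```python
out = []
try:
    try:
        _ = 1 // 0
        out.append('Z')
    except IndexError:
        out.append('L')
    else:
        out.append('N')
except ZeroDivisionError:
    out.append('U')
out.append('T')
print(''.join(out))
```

Execution trace: 'U' (outer except ZeroDivisionError) → 'T' (after the try/except). Output: UT

Answer: UT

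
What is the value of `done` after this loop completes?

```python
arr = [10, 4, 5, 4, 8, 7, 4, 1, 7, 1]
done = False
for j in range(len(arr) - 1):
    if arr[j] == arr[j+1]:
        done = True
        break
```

Check consecutive duplicates in [10, 4, 5, 4, 8, 7, 4, 1, 7, 1]
`done` takes the values: False

Answer: False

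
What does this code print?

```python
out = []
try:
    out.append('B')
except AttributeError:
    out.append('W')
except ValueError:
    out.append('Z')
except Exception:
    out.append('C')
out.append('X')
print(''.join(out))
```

Execution trace: 'B' (try body, no exception) → 'X' (after the try/except). Output: BX

Answer: BX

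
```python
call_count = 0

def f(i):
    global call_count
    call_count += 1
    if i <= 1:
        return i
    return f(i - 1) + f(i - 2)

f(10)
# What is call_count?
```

Calls(i) = 1 + Calls(i-1) + Calls(i-2); Calls(0)=Calls(1)=1. For i=10 this gives 177.

Answer: 177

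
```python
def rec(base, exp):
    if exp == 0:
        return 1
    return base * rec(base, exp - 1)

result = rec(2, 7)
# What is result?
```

rec(2, 7) = 2 * 2 * 2 * 2 * 2 * 2 * 2 = 128

Answer: 128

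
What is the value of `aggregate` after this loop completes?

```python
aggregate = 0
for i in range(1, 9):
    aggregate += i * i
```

Sum of squares 1² to 8² = 204
`aggregate` takes the values: 0 → 1 → 5 → 14 → 30 → 55 → 91 → 140 → 204

Answer: 204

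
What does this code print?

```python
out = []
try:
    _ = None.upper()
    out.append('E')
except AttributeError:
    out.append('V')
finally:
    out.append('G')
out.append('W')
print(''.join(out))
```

Execution trace: 'V' (except AttributeError) → 'G' (finally) → 'W' (after the try/except). Output: VGW

Answer: VGW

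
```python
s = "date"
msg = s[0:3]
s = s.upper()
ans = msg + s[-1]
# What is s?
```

Trace:
`s = "date"` → s = 'date'
`msg = s[0:3]` → msg = 'dat'
`s = s.upper()` → s = 'DATE'
`ans = msg + s[-1]` → ans = 'datE'
So s = 'DATE'

Answer: 'DATE'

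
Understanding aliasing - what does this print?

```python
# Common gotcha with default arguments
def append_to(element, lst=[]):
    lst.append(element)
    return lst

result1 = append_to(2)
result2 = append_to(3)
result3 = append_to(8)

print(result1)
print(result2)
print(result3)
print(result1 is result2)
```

Key concept: mutable default argument gotcha.
Step by step:
`result1 = append_to(2)` → result1 = [2]
`result2 = append_to(3)` → result1 = [2, 3] (same object as result2); result2 = [2, 3] (same object as result1)
`result3 = append_to(8)` → result1 = [2, 3, 8] (same object as result2, result3); result2 = [2, 3, 8] (same object as result1, result3); result3 = [2, 3, 8] (same object as result1, result2)
`print(result1)` → prints [2, 3, 8]
`print(result2)` → prints [2, 3, 8]
`print(result3)` → prints [2, 3, 8]
`print(result1 is result2)` → prints True

Answer:
[2, 3, 8]
[2, 3, 8]
[2, 3, 8]
True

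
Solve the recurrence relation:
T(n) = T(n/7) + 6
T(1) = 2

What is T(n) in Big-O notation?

Each step divides n by 7 and adds 6. After log_7(n) steps we reach T(1)=2. So T(n) = 6·log_7(n) + 2 = O(log n).

Answer: O(log n)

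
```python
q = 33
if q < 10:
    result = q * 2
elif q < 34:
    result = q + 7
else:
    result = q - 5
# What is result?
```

Trace:
`q = 33` → q = 33
`if q < 10: ...` → q < 10 is False, q < 34 is True → result = 40
So result = 40

Answer: 40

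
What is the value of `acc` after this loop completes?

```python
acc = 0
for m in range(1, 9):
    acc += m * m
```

Sum of squares 1² to 8² = 204
`acc` takes the values: 0 → 1 → 5 → 14 → 30 → 55 → 91 → 140 → 204

Answer: 204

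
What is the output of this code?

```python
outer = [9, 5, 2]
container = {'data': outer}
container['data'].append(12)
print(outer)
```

Key concept: dict holds reference to list.
Step by step:
`outer = [9, 5, 2]` → outer = [9, 5, 2]
`container = {'data': outer}` → container = {'data': [9, 5, 2]}
`container['data'].append(12)` → outer = [9, 5, 2, 12]; container = {'data': [9, 5, 2, 12]}
`print(outer)` → prints [9, 5, 2, 12]

Answer: [9, 5, 2, 12]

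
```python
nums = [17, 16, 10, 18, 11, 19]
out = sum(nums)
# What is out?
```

Trace:
`nums = [17, 16, 10, 18, 11, 19]` → nums = [17, 16, 10, 18, 11, 19]
`out = sum(nums)` → out = 91
So out = 91

Answer: 91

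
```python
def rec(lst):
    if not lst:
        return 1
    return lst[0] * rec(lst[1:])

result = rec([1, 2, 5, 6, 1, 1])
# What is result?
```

Product over [1, 2, 5, 6, 1, 1] = 1 * 2 * 5 * 6 * 1 * 1 = 60

Answer: 60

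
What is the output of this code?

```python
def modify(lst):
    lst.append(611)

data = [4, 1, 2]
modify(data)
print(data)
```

Key concept: function modifies passed list.
Step by step:
`data = [4, 1, 2]` → data = [4, 1, 2]
`modify(data)` → data = [4, 1, 2, 611]
`print(data)` → prints [4, 1, 2, 611]

Answer: [4, 1, 2, 611]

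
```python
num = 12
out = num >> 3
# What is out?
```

Trace:
`num = 12` → num = 12
`out = num >> 3` → out = 1
So out = 1

Answer: 1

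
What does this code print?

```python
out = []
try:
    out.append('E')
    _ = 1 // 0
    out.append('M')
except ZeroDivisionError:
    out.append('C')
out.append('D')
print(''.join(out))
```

Execution trace: 'E' (try body) → 'C' (except ZeroDivisionError) → 'D' (after the try/except). Output: ECD

Answer: ECD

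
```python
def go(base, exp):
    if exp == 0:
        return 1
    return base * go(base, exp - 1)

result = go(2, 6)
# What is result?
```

go(2, 6) = 2 * 2 * 2 * 2 * 2 * 2 = 64

Answer: 64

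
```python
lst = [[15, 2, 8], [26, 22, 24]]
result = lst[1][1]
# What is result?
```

Trace:
`lst = [[15, 2, 8], [26, 22, 24]]` → lst = [[15, 2, 8], [26, 22, 24]]
`result = lst[1][1]` → result = 22
So result = 22

Answer: 22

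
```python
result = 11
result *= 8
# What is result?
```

Trace:
`result = 11` → result = 11
`result *= 8` → result = 88
So result = 88

Answer: 88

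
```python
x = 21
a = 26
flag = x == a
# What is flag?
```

Trace:
`x = 21` → x = 21
`a = 26` → a = 26
`flag = x == a` → flag = False
So flag = False

Answer: False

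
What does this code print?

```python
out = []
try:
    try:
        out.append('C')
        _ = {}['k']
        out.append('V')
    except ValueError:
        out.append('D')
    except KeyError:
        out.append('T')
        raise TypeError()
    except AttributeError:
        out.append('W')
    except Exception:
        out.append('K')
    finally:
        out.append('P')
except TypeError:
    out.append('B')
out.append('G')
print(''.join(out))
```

Execution trace: 'C' (try body) → 'T' (except KeyError) → 'P' (finally) → 'B' (outer except TypeError) → 'G' (after the try/except). Output: CTPBG

Answer: CTPBG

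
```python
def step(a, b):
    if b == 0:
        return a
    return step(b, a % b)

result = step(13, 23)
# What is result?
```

step(13, 23) -> step(23, 13) -> step(13, 10) -> step(10, 3) -> step(3, 1) -> step(1, 0) -> 1

Answer: 1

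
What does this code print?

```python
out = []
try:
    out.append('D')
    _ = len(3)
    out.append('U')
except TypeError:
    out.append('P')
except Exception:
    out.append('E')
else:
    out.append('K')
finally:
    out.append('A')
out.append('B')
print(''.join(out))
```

Execution trace: 'D' (try body) → 'P' (except TypeError) → 'A' (finally) → 'B' (after the try/except). Output: DPAB

Answer: DPAB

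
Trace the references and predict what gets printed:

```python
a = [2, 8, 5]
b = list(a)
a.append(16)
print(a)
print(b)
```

Key concept: list() constructor creates copy.
Step by step:
`a = [2, 8, 5]` → a = [2, 8, 5]
`b = list(a)` → b = [2, 8, 5]
`a.append(16)` → a = [2, 8, 5, 16]
`print(a)` → prints [2, 8, 5, 16]
`print(b)` → prints [2, 8, 5]

Answer:
[2, 8, 5, 16]
[2, 8, 5]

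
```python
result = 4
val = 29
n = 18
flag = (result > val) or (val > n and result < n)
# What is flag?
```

Trace:
`result = 4` → result = 4
`val = 29` → val = 29
`n = 18` → n = 18
`flag = (result > val) or (val > n and result < n)` → flag = True
So flag = True

Answer: True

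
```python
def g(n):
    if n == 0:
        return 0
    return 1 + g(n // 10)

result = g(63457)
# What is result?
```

Count of digits of 63457: 5

Answer: 5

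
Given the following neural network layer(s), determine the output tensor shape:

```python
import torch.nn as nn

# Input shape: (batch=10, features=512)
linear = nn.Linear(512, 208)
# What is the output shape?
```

Input: (10, 512) -> Output: (10, 208)

Answer: (10, 208)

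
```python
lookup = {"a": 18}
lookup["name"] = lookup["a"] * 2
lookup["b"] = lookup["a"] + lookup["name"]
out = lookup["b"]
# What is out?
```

Trace:
`lookup = {"a": 18}` → lookup = {'a': 18}
`lookup["name"] = lookup["a"] * 2` → lookup = {'a': 18, 'name': 36}
`lookup["b"] = lookup["a"] + lookup["name"]` → lookup = {'a': 18, 'name': 36, 'b': 54}
`out = lookup["b"]` → out = 54
So out = 54

Answer: 54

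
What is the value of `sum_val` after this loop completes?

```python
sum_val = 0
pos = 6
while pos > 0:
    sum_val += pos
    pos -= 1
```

Sum 6 down to 1
`sum_val` takes the values: 0 → 6 → 11 → 15 → 18 → 20 → 21

Answer: 21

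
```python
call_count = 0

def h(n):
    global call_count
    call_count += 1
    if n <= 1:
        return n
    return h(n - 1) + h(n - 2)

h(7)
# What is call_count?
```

Calls(n) = 1 + Calls(n-1) + Calls(n-2); Calls(0)=Calls(1)=1. For n=7 this gives 41.

Answer: 41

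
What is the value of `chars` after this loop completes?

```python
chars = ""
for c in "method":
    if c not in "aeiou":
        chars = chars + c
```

Remove vowels from 'method'
`chars` takes the values: "" → "m" → "mt" → "mth" → "mthd"

Answer: "mthd"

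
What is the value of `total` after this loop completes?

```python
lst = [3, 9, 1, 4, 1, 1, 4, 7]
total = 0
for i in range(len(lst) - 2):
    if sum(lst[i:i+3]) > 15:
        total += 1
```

Count windows with sum > 15
`total` takes the values: 0

Answer: 0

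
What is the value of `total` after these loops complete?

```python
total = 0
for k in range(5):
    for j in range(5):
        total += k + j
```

Sum of all k+j for k,j in 5x5
`total` takes the values: 0 → 1 → 3 → 6 → 10 → 11 → 13 → 16 → 20 → 25 → 27 → 30 → 34 → 39 → 45 → 48 → 52 → 57 → 63 → 70 → 74 → 79 → 85 → 92 → 100

Answer: 100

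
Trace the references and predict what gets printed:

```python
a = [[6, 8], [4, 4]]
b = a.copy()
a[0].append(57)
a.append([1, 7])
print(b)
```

Key concept: shallow copy with nested lists.
Step by step:
`a = [[6, 8], [4, 4]]` → a = [[6, 8], [4, 4]]
`b = a.copy()` → b = [[6, 8], [4, 4]]
`a[0].append(57)` → a = [[6, 8, 57], [4, 4]]; b = [[6, 8, 57], [4, 4]]
`a.append([1, 7])` → a = [[6, 8, 57], [4, 4], [1, 7]]
`print(b)` → prints [[6, 8, 57], [4, 4]]

Answer: [[6, 8, 57], [4, 4]]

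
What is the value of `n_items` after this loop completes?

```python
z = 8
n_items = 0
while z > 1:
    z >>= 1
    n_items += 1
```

Count right shifts until 1
`n_items` takes the values: 0 → 1 → 2 → 3

Answer: 3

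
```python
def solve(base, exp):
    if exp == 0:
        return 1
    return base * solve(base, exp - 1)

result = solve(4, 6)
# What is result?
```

solve(4, 6) = 4 * 4 * 4 * 4 * 4 * 4 = 4096

Answer: 4096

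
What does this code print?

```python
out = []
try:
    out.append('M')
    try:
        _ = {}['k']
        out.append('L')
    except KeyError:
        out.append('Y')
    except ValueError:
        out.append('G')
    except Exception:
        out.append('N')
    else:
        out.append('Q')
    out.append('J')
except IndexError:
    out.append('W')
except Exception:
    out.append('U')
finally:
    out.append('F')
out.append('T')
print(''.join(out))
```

Execution trace: 'M' (try body) → 'Y' (inner except KeyError) → 'J' (try body, no exception) → 'F' (finally) → 'T' (after the try/except). Output: MYJFT

Answer: MYJFT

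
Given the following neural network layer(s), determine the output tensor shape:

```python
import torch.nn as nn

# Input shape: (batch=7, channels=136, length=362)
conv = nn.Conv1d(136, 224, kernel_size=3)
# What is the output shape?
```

Input: (7, 136, 362) -> Output: (7, 224, 360)

Answer: (7, 224, 360)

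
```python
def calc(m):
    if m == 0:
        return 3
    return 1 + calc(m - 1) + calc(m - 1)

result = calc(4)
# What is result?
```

calc(m) = 1 + 2·calc(m-1), calc(0)=3. Closed form: (3+1)·2^4 - 1 = 63.

Answer: 63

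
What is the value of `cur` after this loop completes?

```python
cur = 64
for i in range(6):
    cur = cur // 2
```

Halve 6 times: 64 // 2^6 = 1
`cur` takes the values: 64 → 32 → 16 → 8 → 4 → 2 → 1

Answer: 1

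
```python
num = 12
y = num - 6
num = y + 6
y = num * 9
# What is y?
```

Trace:
`num = 12` → num = 12
`y = num - 6` → y = 6
`num = y + 6` → num = 12
`y = num * 9` → y = 108
So y = 108

Answer: 108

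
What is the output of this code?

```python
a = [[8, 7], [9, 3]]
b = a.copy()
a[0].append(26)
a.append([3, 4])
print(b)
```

Key concept: shallow copy with nested lists.
Step by step:
`a = [[8, 7], [9, 3]]` → a = [[8, 7], [9, 3]]
`b = a.copy()` → b = [[8, 7], [9, 3]]
`a[0].append(26)` → a = [[8, 7, 26], [9, 3]]; b = [[8, 7, 26], [9, 3]]
`a.append([3, 4])` → a = [[8, 7, 26], [9, 3], [3, 4]]
`print(b)` → prints [[8, 7, 26], [9, 3]]

Answer: [[8, 7, 26], [9, 3]]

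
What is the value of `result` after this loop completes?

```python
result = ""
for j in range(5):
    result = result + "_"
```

Repeat '_' 5 times
`result` takes the values: "" → "_" → "__" → "___" → "____" → "_____"

Answer: "_____"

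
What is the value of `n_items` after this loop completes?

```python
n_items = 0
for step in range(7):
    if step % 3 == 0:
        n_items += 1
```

Count numbers divisible by 3 in range(7)
`n_items` takes the values: 0 → 1 → 2 → 3

Answer: 3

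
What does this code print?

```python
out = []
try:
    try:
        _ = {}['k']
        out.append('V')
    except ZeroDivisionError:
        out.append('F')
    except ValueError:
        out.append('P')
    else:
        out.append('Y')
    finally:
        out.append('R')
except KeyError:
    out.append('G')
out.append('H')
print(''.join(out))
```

Execution trace: 'R' (finally) → 'G' (outer except KeyError) → 'H' (after the try/except). Output: RGH

Answer: RGH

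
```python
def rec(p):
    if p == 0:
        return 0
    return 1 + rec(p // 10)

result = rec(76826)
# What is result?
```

Count of digits of 76826: 5

Answer: 5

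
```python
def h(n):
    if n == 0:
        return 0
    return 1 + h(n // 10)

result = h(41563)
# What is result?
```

Count of digits of 41563: 5

Answer: 5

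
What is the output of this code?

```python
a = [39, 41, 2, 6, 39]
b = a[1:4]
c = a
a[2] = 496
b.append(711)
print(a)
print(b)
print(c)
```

Key concept: slice vs alias.
Step by step:
`a = [39, 41, 2, 6, 39]` → a = [39, 41, 2, 6, 39]
`b = a[1:4]` → b = [41, 2, 6]
`c = a` → c = [39, 41, 2, 6, 39] (same object as a)
`a[2] = 496` → a = [39, 41, 496, 6, 39] (same object as c); c = [39, 41, 496, 6, 39] (same object as a)
`b.append(711)` → b = [41, 2, 6, 711]
`print(a)` → prints [39, 41, 496, 6, 39]
`print(b)` → prints [41, 2, 6, 711]
`print(c)` → prints [39, 41, 496, 6, 39]

Answer:
[39, 41, 496, 6, 39]
[41, 2, 6, 711]
[39, 41, 496, 6, 39]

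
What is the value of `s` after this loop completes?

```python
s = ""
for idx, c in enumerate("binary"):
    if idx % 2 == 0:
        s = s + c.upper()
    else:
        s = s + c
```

Uppercase even positions in 'binary'
`s` takes the values: "" → "B" → "Bi" → "BiN" → "BiNa" → "BiNaR" → "BiNaRy"

Answer: "BiNaRy"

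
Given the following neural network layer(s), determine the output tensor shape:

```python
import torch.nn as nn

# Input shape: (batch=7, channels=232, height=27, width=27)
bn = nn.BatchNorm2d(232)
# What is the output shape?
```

Input: (7, 232, 27, 27) -> Output: (7, 232, 27, 27)

Answer: (7, 232, 27, 27)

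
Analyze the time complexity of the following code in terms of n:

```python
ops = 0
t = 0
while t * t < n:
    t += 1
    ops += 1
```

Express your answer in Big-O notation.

Each loop level contributes: √n. Multiplying the contributions gives O(√n).

Answer: O(√n)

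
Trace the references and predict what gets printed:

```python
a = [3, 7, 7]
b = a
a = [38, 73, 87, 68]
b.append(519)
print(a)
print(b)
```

Key concept: rebinding vs mutation: a is rebound to a new list, b still points at the original.
Step by step:
`a = [3, 7, 7]` → a = [3, 7, 7]
`b = a` → b = [3, 7, 7] (same object as a)
`a = [38, 73, 87, 68]` → a = [38, 73, 87, 68]
`b.append(519)` → b = [3, 7, 7, 519]
`print(a)` → prints [38, 73, 87, 68]
`print(b)` → prints [3, 7, 7, 519]

Answer:
[38, 73, 87, 68]
[3, 7, 7, 519]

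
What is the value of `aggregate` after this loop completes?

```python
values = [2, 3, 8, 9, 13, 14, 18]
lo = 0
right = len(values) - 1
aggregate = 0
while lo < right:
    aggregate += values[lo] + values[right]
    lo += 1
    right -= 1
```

Sum of pairs from ends
`aggregate` takes the values: 0 → 20 → 37 → 58

Answer: 58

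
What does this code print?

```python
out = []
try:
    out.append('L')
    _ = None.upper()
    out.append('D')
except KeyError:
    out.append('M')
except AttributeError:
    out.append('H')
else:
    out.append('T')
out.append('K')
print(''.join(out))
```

Execution trace: 'L' (try body) → 'H' (except AttributeError) → 'K' (after the try/except). Output: LHK

Answer: LHK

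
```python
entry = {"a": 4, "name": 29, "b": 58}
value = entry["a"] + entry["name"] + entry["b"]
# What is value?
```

Trace:
`entry = {"a": 4, "name": 29, "b": 58}` → entry = {'a': 4, 'name': 29, 'b': 58}
`value = entry["a"] + entry["name"] + entry["b"]` → value = 91
So value = 91

Answer: 91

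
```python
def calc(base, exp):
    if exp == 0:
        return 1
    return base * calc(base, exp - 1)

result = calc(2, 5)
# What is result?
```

calc(2, 5) = 2 * 2 * 2 * 2 * 2 = 32

Answer: 32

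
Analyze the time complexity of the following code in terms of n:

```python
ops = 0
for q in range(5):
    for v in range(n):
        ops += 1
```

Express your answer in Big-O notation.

Each loop level contributes: 1 × n. Multiplying the contributions gives O(n).

Answer: O(n)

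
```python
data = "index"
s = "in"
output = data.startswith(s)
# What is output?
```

Trace:
`data = "index"` → data = 'index'
`s = "in"` → s = 'in'
`output = data.startswith(s)` → output = True
So output = True

Answer: True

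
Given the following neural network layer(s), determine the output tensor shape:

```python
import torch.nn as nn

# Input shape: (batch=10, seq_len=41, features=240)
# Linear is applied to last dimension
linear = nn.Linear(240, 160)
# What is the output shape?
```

Input: (10, 41, 240) -> Output: (10, 41, 160)

Answer: (10, 41, 160)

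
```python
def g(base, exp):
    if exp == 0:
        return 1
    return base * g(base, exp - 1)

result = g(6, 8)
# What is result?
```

g(6, 8) = 6 * 6 * 6 * 6 * 6 * 6 * 6 * 6 = 1679616

Answer: 1679616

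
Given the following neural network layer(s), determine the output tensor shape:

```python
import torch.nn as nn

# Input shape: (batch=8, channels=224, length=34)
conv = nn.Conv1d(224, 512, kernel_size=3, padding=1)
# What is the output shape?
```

Input: (8, 224, 34) -> Output: (8, 512, 34)

Answer: (8, 512, 34)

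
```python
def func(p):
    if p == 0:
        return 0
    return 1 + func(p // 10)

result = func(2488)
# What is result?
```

Count of digits of 2488: 4

Answer: 4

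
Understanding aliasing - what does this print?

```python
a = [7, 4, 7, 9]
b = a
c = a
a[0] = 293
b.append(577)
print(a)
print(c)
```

Key concept: multiple aliases.
Step by step:
`a = [7, 4, 7, 9]` → a = [7, 4, 7, 9]
`b = a` → b = [7, 4, 7, 9] (same object as a)
`c = a` → c = [7, 4, 7, 9] (same object as a, b)
`a[0] = 293` → a = [293, 4, 7, 9] (same object as b, c); b = [293, 4, 7, 9] (same object as a, c); c = [293, 4, 7, 9] (same object as a, b)
`b.append(577)` → a = [293, 4, 7, 9, 577] (same object as b, c); b = [293, 4, 7, 9, 577] (same object as a, c); c = [293, 4, 7, 9, 577] (same object as a, b)
`print(a)` → prints [293, 4, 7, 9, 577]
`print(c)` → prints [293, 4, 7, 9, 577]

Answer:
[293, 4, 7, 9, 577]
[293, 4, 7, 9, 577]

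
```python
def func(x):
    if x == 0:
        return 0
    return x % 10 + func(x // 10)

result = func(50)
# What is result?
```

Sum of digits of 50: 0 + 5 = 5

Answer: 5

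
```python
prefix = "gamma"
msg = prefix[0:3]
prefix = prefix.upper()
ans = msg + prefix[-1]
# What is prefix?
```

Trace:
`prefix = "gamma"` → prefix = 'gamma'
`msg = prefix[0:3]` → msg = 'gam'
`prefix = prefix.upper()` → prefix = 'GAMMA'
`ans = msg + prefix[-1]` → ans = 'gamA'
So prefix = 'GAMMA'

Answer: 'GAMMA'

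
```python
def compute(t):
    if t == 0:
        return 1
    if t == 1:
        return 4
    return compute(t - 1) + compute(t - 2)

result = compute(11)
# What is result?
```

Build up from base cases: compute(0)=1, compute(1)=4, compute(2)=5, compute(3)=9, compute(4)=14, compute(5)=23, compute(6)=37, ..., compute(11)=411

Answer: 411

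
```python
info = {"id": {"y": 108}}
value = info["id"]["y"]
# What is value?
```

Trace:
`info = {"id": {"y": 108}}` → info = {'id': {'y': 108}}
`value = info["id"]["y"]` → value = 108
So value = 108

Answer: 108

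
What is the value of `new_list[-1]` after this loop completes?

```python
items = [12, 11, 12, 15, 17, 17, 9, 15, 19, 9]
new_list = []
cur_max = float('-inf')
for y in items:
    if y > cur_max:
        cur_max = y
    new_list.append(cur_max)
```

Running max ends at 19
`new_list` takes the values: [] → [12] → [12, 12] → [12, 12, 12] → [12, 12, 12, 15] → [12, 12, 12, 15, 17] → [12, 12, 12, 15, 17, 17] → [12, 12, 12, 15, 17, 17, 17] → [12, 12, 12, 15, 17, 17, 17, 17] → [12, 12, 12, 15, 17, 17, 17, 17, 19] → [12, 12, 12, 15, 17, 17, 17, 17, 19, 19]
So `new_list[-1]` = 19

Answer: 19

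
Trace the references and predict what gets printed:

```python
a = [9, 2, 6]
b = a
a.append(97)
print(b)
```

Key concept: basic list aliasing.
Step by step:
`a = [9, 2, 6]` → a = [9, 2, 6]
`b = a` → b = [9, 2, 6] (same object as a)
`a.append(97)` → a = [9, 2, 6, 97] (same object as b); b = [9, 2, 6, 97] (same object as a)
`print(b)` → prints [9, 2, 6, 97]

Answer: [9, 2, 6, 97]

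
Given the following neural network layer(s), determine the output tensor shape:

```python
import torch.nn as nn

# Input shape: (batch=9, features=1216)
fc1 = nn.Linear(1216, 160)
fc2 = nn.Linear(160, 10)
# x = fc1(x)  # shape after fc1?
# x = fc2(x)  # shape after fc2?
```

Input: (9, 1216) -> after fc1: (9, 160) -> Output: (9, 10)

Answer: (9, 10)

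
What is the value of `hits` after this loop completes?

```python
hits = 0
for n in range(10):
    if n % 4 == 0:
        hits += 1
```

Count numbers divisible by 4 in range(10)
`hits` takes the values: 0 → 1 → 2 → 3

Answer: 3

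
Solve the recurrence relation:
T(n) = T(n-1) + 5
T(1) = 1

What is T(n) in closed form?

Unrolling: T(n) = T(1) + 5·(n-1) = 1 + 5(n-1) = 5n - 4.

Answer: T(n) = 5n - 4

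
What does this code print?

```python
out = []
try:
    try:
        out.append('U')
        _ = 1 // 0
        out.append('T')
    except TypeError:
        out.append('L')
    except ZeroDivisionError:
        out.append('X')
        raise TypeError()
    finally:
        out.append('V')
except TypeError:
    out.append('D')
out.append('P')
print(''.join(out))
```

Execution trace: 'U' (try body) → 'X' (except ZeroDivisionError) → 'V' (finally) → 'D' (outer except TypeError) → 'P' (after the try/except). Output: UXVDP

Answer: UXVDP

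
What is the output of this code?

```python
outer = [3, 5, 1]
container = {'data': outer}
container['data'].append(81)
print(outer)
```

Key concept: dict holds reference to list.
Step by step:
`outer = [3, 5, 1]` → outer = [3, 5, 1]
`container = {'data': outer}` → container = {'data': [3, 5, 1]}
`container['data'].append(81)` → outer = [3, 5, 1, 81]; container = {'data': [3, 5, 1, 81]}
`print(outer)` → prints [3, 5, 1, 81]

Answer: [3, 5, 1, 81]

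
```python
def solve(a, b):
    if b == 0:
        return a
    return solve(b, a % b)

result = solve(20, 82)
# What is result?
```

solve(20, 82) -> solve(82, 20) -> solve(20, 2) -> solve(2, 0) -> 2

Answer: 2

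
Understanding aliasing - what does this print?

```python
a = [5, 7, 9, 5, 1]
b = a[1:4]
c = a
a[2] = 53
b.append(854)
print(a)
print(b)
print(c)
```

Key concept: slice vs alias.
Step by step:
`a = [5, 7, 9, 5, 1]` → a = [5, 7, 9, 5, 1]
`b = a[1:4]` → b = [7, 9, 5]
`c = a` → c = [5, 7, 9, 5, 1] (same object as a)
`a[2] = 53` → a = [5, 7, 53, 5, 1] (same object as c); c = [5, 7, 53, 5, 1] (same object as a)
`b.append(854)` → b = [7, 9, 5, 854]
`print(a)` → prints [5, 7, 53, 5, 1]
`print(b)` → prints [7, 9, 5, 854]
`print(c)` → prints [5, 7, 53, 5, 1]

Answer:
[5, 7, 53, 5, 1]
[7, 9, 5, 854]
[5, 7, 53, 5, 1]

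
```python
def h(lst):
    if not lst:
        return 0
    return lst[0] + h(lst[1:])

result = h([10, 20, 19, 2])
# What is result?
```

10 + 20 + 19 + 2 + 0 = 51

Answer: 51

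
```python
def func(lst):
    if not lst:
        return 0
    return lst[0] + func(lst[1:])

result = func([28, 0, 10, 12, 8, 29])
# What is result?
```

28 + 0 + 10 + 12 + 8 + 29 + 0 = 87

Answer: 87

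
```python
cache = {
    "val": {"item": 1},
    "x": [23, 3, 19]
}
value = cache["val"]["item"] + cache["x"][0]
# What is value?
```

Trace:
`cache = { ...` → cache = {'val': {'item': 1}, 'x': [23, 3, 19]}
`value = cache["val"]["item"] + cache["x"][0]` → value = 24
So value = 24

Answer: 24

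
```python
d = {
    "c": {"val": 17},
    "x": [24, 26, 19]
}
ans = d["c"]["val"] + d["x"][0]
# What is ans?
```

Trace:
`d = { ...` → d = {'c': {'val': 17}, 'x': [24, 26, 19]}
`ans = d["c"]["val"] + d["x"][0]` → ans = 41
So ans = 41

Answer: 41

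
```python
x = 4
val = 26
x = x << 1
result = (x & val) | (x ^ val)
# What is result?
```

Trace:
`x = 4` → x = 4
`val = 26` → val = 26
`x = x << 1` → x = 8
`result = (x & val) | (x ^ val)` → result = 26
So result = 26

Answer: 26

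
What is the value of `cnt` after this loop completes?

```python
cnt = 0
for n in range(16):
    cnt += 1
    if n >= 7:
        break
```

Loop breaks when n reaches 7, cnt is 8
`cnt` takes the values: 0 → 1 → 2 → 3 → 4 → 5 → 6 → 7 → 8

Answer: 8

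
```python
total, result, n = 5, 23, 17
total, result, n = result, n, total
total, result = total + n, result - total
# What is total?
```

Trace:
`total, result, n = 5, 23, 17` → total = 5; result = 23; n = 17
`total, result, n = result, n, total` → total = 23; result = 17; n = 5
`total, result = total + n, result - total` → total = 28; result = -6
So total = 28

Answer: 28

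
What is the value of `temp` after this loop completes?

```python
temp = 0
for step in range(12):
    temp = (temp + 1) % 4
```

Increment mod 4, 12 times = 0
`temp` takes the values: 0 → 1 → 2 → 3 → 0 → 1 → 2 → 3 → 0 → 1 → 2 → 3 → 0

Answer: 0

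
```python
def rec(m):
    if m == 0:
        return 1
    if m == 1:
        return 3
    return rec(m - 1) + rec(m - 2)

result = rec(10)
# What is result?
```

Build up from base cases: rec(0)=1, rec(1)=3, rec(2)=4, rec(3)=7, rec(4)=11, rec(5)=18, rec(6)=29, ..., rec(10)=199

Answer: 199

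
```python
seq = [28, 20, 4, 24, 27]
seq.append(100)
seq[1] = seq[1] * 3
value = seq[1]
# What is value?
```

Trace:
`seq = [28, 20, 4, 24, 27]` → seq = [28, 20, 4, 24, 27]
`seq.append(100)` → seq = [28, 20, 4, 24, 27, 100]
`seq[1] = seq[1] * 3` → seq = [28, 60, 4, 24, 27, 100]
`value = seq[1]` → value = 60
So value = 60

Answer: 60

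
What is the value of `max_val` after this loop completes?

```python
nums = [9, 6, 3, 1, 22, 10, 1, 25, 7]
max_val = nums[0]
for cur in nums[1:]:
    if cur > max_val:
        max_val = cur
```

Maximum of [9, 6, 3, 1, 22, 10, 1, 25, 7]
`max_val` takes the values: 9 → 22 → 25

Answer: 25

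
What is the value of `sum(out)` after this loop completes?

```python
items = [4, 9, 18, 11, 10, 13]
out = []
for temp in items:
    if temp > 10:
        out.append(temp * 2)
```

Sum of doubled values > 10
`out` takes the values: [] → [36] → [36, 22] → [36, 22, 26]
So `sum(out)` = 84

Answer: 84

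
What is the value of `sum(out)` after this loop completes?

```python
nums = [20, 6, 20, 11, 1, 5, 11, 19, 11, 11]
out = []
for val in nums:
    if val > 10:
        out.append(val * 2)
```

Sum of doubled values > 10
`out` takes the values: [] → [40] → [40, 40] → [40, 40, 22] → [40, 40, 22, 22] → [40, 40, 22, 22, 38] → [40, 40, 22, 22, 38, 22] → [40, 40, 22, 22, 38, 22, 22]
So `sum(out)` = 206

Answer: 206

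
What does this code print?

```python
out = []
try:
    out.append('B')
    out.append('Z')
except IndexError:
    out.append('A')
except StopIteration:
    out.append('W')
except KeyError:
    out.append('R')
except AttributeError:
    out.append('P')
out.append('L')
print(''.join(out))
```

Execution trace: 'B' (try body) → 'Z' (try body, no exception) → 'L' (after the try/except). Output: BZL

Answer: BZL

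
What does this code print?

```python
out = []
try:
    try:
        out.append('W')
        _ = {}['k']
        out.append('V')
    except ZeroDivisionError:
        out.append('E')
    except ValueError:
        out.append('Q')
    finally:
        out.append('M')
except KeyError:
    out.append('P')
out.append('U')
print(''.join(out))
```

Execution trace: 'W' (inner try body) → 'M' (inner finally) → 'P' (outer except KeyError) → 'U' (after the try/except). Output: WMPU

Answer: WMPU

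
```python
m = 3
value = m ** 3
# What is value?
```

Trace:
`m = 3` → m = 3
`value = m ** 3` → value = 27
So value = 27

Answer: 27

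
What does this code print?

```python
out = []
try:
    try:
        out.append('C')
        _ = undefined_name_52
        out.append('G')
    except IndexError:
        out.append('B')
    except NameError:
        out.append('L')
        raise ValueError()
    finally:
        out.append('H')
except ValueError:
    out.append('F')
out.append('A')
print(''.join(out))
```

Execution trace: 'C' (inner try body) → 'L' (inner except NameError) → 'H' (inner finally) → 'F' (outer except ValueError) → 'A' (after the try/except). Output: CLHFA

Answer: CLHFA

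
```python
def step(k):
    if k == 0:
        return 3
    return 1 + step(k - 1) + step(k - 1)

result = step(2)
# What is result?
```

step(k) = 1 + 2·step(k-1), step(0)=3. Closed form: (3+1)·2^2 - 1 = 15.

Answer: 15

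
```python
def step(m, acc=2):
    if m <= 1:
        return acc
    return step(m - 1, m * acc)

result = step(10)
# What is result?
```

Accumulator trace (n, acc): (10, 2) -> (9, 20) -> (8, 180) -> (7, 1440) -> (6, 10080) -> (5, 60480) -> (4, 302400) -> (3, 1209600) -> (2, 3628800) -> (1, 7257600) -> return 7257600

Answer: 7257600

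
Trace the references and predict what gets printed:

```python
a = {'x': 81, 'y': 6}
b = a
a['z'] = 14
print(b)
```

Key concept: dict aliasing.
Step by step:
`a = {'x': 81, 'y': 6}` → a = {'x': 81, 'y': 6}
`b = a` → b = {'x': 81, 'y': 6} (same object as a)
`a['z'] = 14` → a = {'x': 81, 'y': 6, 'z': 14} (same object as b); b = {'x': 81, 'y': 6, 'z': 14} (same object as a)
`print(b)` → prints {'x': 81, 'y': 6, 'z': 14}

Answer: {'x': 81, 'y': 6, 'z': 14}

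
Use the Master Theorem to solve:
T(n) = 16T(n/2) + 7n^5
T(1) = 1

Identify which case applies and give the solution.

a=16, b=2, f(n)=7n^5. log_2(16) = 4. Since c=5 > 4 and the regularity condition holds (16(n/2)^5 = (16/2^5)n^5 with 16/2^5 < 1), Case 3 applies: T(n) = Θ(f(n)) = O(n^5).

Answer: O(n^5) - Case 3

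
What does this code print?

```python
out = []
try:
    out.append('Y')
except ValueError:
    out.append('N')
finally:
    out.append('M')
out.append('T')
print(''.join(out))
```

Execution trace: 'Y' (try body, no exception) → 'M' (finally) → 'T' (after the try/except). Output: YMT

Answer: YMT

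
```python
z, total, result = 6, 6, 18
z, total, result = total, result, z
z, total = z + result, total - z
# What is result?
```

Trace:
`z, total, result = 6, 6, 18` → z = 6; total = 6; result = 18
`z, total, result = total, result, z` → z = 6; total = 18; result = 6
`z, total = z + result, total - z` → z = 12; total = 12
So result = 6

Answer: 6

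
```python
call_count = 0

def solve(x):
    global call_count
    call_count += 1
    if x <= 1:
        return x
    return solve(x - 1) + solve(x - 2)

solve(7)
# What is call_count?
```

Calls(x) = 1 + Calls(x-1) + Calls(x-2); Calls(0)=Calls(1)=1. For x=7 this gives 41.

Answer: 41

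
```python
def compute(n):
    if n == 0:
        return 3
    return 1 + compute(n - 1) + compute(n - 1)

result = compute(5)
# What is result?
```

compute(n) = 1 + 2·compute(n-1), compute(0)=3. Closed form: (3+1)·2^5 - 1 = 127.

Answer: 127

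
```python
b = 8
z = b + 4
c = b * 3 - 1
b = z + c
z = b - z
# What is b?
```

Trace:
`b = 8` → b = 8
`z = b + 4` → z = 12
`c = b * 3 - 1` → c = 23
`b = z + c` → b = 35
`z = b - z` → z = 23
So b = 35

Answer: 35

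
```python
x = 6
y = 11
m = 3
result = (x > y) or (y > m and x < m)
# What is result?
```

Trace:
`x = 6` → x = 6
`y = 11` → y = 11
`m = 3` → m = 3
`result = (x > y) or (y > m and x < m)` → result = False
So result = False

Answer: False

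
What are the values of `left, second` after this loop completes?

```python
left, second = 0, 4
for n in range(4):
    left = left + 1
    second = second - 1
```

left goes 0→4, second goes 4→0
`left, second` takes the values: (0, 4) → (1, 4) → (1, 3) → (2, 3) → (2, 2) → (3, 2) → (3, 1) → (4, 1) → (4, 0)

Answer: 4, 0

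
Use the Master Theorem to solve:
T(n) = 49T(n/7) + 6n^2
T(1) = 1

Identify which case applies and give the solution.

a=49, b=7, f(n)=6n^2. log_7(49) = 2. Since c=2 = 2, Case 2 applies: T(n) = Θ(n^log_b(a) · log n) = O(n^2 log n).

Answer: O(n^2 log n) - Case 2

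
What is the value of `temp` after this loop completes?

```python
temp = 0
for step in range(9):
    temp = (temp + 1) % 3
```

Increment mod 3, 9 times = 0
`temp` takes the values: 0 → 1 → 2 → 0 → 1 → 2 → 0 → 1 → 2 → 0

Answer: 0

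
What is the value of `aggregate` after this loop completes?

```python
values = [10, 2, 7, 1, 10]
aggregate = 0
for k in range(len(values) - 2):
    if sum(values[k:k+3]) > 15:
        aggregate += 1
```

Count windows with sum > 15
`aggregate` takes the values: 0 → 1 → 2

Answer: 2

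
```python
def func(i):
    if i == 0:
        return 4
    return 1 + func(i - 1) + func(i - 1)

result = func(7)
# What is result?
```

func(i) = 1 + 2·func(i-1), func(0)=4. Closed form: (4+1)·2^7 - 1 = 639.

Answer: 639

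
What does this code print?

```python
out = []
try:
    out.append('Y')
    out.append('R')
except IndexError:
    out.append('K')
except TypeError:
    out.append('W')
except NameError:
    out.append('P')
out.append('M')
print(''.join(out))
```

Execution trace: 'Y' (try body) → 'R' (try body, no exception) → 'M' (after the try/except). Output: YRM

Answer: YRM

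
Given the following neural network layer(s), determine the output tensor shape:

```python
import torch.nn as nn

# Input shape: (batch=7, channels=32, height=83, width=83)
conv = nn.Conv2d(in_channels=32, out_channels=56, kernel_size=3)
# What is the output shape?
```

Input: (7, 32, 83, 83) -> Output: (7, 56, 81, 81)

Answer: (7, 56, 81, 81)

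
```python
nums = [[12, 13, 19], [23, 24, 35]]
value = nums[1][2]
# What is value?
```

Trace:
`nums = [[12, 13, 19], [23, 24, 35]]` → nums = [[12, 13, 19], [23, 24, 35]]
`value = nums[1][2]` → value = 35
So value = 35

Answer: 35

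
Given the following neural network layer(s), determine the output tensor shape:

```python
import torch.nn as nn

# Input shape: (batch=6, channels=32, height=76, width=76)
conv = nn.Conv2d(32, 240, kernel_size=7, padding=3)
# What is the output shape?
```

Input: (6, 32, 76, 76) -> Output: (6, 240, 76, 76)

Answer: (6, 240, 76, 76)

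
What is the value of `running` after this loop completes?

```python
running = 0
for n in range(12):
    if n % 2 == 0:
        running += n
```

Sum of even numbers 0 to 11
`running` takes the values: 0 → 2 → 6 → 12 → 20 → 30

Answer: 30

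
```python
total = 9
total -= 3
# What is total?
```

Trace:
`total = 9` → total = 9
`total -= 3` → total = 6
So total = 6

Answer: 6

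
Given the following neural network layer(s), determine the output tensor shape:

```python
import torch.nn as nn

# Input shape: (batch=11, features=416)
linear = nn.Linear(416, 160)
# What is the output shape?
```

Input: (11, 416) -> Output: (11, 160)

Answer: (11, 160)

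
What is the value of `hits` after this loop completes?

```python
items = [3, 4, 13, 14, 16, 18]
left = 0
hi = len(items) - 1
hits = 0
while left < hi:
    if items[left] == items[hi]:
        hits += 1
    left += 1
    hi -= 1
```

Count matching pairs from ends
`hits` takes the values: 0

Answer: 0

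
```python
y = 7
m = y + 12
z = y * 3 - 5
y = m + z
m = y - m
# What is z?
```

Trace:
`y = 7` → y = 7
`m = y + 12` → m = 19
`z = y * 3 - 5` → z = 16
`y = m + z` → y = 35
`m = y - m` → m = 16
So z = 16

Answer: 16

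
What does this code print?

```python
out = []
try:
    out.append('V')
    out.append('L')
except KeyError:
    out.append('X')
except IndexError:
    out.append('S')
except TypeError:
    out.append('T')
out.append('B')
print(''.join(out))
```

Execution trace: 'V' (try body) → 'L' (try body, no exception) → 'B' (after the try/except). Output: VLB

Answer: VLB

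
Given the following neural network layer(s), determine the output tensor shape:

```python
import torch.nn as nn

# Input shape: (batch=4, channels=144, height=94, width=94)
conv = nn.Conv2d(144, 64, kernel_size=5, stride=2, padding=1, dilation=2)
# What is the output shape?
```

Input: (4, 144, 94, 94) -> Output: (4, 64, 44, 44)

Answer: (4, 64, 44, 44)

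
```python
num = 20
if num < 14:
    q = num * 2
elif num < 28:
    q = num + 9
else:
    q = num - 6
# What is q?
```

Trace:
`num = 20` → num = 20
`if num < 14: ...` → num < 14 is False, num < 28 is True → q = 29
So q = 29

Answer: 29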